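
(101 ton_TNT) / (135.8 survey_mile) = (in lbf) 4.347e+05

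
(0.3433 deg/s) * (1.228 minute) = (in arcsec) 9.106e+04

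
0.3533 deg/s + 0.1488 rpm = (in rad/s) 0.02175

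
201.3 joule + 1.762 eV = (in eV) 1.256e+21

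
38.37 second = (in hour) 0.01066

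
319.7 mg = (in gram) 0.3197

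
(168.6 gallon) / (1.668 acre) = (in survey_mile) 5.875e-08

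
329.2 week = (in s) 1.991e+08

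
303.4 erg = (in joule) 3.034e-05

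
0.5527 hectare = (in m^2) 5527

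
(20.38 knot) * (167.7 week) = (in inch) 4.187e+10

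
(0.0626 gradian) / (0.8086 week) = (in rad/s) 2.011e-09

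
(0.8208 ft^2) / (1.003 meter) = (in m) 0.07603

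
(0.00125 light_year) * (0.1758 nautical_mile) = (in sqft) 4.144e+16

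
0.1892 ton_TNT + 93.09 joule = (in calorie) 1.892e+08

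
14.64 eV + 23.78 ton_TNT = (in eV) 6.21e+29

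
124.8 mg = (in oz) 0.004402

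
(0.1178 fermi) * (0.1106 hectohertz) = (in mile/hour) 2.914e-15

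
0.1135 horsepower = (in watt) 84.64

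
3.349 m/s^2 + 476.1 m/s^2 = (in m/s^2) 479.4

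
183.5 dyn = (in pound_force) 0.0004125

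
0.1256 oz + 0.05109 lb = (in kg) 0.02673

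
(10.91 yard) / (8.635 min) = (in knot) 0.03743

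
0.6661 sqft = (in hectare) 6.188e-06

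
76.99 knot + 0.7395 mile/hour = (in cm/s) 3994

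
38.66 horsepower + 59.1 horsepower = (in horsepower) 97.76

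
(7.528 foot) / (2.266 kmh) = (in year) 1.156e-07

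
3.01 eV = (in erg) 4.823e-12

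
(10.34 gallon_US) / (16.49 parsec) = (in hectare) 7.692e-24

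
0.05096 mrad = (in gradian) 0.003244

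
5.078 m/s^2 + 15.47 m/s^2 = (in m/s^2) 20.55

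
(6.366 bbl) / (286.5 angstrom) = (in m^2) 3.533e+07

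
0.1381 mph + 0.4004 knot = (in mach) 0.0007863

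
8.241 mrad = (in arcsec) 1700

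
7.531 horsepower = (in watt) 5616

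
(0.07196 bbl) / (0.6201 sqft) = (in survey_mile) 0.0001234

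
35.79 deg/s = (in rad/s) 0.6247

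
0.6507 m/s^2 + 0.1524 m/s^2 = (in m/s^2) 0.8031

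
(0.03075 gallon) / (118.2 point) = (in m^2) 0.002792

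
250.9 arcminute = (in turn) 0.01162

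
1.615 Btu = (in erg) 1.704e+10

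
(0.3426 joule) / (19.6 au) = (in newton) 1.168e-13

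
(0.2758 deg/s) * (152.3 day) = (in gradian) 4.032e+06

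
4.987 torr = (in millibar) 6.649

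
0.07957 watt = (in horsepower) 0.0001067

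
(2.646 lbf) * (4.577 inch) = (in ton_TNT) 3.27e-10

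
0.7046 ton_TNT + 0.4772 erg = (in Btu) 2.794e+06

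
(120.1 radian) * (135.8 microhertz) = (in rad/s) 0.01631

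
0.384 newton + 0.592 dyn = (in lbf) 0.08633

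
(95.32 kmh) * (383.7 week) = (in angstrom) 6.144e+19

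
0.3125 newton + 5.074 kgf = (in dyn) 5.007e+06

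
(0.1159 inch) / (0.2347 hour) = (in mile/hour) 7.794e-06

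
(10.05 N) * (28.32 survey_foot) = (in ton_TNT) 2.073e-08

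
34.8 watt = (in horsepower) 0.04667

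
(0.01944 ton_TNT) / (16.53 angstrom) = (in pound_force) 1.106e+16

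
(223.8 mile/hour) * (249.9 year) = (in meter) 7.885e+11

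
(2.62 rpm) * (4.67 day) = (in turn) 1.762e+04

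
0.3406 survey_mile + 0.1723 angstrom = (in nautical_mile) 0.296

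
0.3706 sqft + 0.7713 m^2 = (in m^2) 0.8057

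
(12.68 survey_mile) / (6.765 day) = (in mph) 0.0781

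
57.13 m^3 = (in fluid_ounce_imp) 2.011e+06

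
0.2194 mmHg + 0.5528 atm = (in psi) 8.128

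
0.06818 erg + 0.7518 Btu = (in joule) 793.2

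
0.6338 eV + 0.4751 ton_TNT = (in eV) 1.241e+28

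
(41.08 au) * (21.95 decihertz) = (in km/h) 4.856e+13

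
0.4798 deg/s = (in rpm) 0.07997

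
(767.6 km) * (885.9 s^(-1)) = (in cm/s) 6.8e+10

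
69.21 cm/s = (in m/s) 0.6921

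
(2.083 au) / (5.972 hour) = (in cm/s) 1.449e+09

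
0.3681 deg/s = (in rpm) 0.06135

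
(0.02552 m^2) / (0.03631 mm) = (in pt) 1.992e+06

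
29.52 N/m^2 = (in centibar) 0.02952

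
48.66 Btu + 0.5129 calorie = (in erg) 5.134e+11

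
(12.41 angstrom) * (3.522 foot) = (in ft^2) 1.434e-08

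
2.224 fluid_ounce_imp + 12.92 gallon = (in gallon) 12.94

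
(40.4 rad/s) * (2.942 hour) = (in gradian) 2.724e+07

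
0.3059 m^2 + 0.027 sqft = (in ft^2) 3.32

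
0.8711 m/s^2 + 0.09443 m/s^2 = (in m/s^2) 0.9655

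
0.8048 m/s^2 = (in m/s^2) 0.8048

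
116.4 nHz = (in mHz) 0.0001164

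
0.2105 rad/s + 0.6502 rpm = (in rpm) 2.66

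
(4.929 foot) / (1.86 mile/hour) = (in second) 1.807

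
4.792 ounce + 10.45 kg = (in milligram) 1.059e+07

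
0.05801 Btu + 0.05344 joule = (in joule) 61.26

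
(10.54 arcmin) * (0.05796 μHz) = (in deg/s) 1.018e-08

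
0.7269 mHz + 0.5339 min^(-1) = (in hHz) 9.625e-05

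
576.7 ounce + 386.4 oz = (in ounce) 963.1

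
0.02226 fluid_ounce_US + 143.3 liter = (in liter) 143.3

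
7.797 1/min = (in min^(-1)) 7.797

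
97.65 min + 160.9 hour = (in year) 0.01855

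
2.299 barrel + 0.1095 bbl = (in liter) 382.9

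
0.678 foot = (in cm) 20.67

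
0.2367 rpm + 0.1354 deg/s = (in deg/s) 1.556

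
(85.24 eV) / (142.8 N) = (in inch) 3.765e-18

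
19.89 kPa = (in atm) 0.1963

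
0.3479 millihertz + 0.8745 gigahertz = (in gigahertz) 0.8745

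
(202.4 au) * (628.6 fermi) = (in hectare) 0.001903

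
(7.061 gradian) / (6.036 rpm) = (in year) 5.564e-09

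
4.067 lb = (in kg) 1.845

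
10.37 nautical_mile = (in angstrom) 1.921e+14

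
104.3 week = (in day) 730.1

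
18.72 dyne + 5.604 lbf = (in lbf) 5.604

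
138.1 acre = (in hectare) 55.89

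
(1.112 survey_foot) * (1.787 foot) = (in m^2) 0.1846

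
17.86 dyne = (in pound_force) 4.015e-05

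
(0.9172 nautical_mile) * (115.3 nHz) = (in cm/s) 0.01959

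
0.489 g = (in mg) 489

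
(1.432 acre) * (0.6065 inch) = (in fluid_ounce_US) 3.019e+06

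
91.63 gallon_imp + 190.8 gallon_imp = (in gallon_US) 339.2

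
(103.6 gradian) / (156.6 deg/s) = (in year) 1.888e-08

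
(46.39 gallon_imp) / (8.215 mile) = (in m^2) 1.595e-05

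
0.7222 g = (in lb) 0.001592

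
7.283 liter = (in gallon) 1.924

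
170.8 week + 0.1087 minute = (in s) 1.033e+08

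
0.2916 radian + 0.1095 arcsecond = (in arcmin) 1002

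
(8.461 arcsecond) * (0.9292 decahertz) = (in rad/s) 0.0003812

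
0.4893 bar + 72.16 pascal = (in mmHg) 367.5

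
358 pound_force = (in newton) 1592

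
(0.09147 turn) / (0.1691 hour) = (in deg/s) 0.05409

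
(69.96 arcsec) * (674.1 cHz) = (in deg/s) 0.131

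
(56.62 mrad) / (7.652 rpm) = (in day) 8.178e-07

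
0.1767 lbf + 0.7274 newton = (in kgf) 0.1543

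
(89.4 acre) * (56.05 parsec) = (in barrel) 3.936e+24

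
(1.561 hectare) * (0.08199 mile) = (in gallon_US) 5.441e+08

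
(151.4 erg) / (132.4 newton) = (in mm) 0.0001144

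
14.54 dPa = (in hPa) 0.01454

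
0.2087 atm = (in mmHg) 158.6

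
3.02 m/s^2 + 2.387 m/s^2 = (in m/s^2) 5.407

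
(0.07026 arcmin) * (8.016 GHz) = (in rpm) 1.564e+06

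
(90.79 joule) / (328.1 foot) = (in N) 0.9079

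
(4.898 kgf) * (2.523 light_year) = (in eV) 7.156e+36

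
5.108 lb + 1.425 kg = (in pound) 8.25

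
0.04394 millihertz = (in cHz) 0.004394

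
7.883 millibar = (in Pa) 788.3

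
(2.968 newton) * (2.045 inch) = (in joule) 0.1542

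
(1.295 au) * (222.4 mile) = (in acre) 1.713e+13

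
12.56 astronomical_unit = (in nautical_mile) 1.015e+09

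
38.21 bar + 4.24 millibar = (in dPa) 3.821e+07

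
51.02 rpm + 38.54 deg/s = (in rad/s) 6.015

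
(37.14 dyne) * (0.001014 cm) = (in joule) 3.766e-09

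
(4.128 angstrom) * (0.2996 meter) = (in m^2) 1.237e-10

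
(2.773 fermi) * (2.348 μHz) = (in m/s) 6.511e-21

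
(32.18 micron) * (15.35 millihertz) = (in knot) 9.602e-07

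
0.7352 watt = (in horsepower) 0.0009859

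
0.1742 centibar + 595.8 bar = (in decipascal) 5.958e+08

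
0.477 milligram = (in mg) 0.477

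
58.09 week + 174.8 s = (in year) 1.114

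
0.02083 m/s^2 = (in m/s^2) 0.02083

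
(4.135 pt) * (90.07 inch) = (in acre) 8.247e-07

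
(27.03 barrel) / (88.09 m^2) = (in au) 3.261e-13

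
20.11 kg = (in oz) 709.4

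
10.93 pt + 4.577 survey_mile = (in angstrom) 7.366e+13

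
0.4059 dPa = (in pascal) 0.04059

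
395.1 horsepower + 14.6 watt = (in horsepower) 395.1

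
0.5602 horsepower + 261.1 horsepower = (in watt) 1.951e+05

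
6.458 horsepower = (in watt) 4816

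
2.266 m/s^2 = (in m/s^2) 2.266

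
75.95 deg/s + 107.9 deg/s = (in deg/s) 183.9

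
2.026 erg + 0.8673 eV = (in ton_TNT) 4.842e-17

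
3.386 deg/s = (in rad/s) 0.0591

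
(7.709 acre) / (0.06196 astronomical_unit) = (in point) 0.009541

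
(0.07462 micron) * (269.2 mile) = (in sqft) 0.348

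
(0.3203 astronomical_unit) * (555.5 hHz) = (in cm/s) 2.662e+17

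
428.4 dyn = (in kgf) 0.0004368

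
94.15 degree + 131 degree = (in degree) 225.1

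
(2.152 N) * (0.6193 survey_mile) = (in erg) 2.145e+10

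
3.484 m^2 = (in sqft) 37.5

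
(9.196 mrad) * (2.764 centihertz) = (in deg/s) 0.01456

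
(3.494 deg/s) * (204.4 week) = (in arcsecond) 1.555e+12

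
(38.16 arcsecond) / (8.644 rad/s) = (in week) 3.539e-11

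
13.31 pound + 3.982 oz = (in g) 6150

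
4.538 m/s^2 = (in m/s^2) 4.538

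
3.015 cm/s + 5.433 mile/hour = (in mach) 0.007221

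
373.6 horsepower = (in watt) 2.786e+05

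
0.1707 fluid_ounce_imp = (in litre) 0.00485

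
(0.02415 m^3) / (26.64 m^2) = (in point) 2.57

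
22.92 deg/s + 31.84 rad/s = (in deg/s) 1847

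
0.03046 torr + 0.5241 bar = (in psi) 7.602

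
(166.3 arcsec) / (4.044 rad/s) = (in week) 3.296e-10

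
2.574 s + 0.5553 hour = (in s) 2002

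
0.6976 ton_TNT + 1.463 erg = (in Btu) 2.766e+06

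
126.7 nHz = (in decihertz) 1.267e-06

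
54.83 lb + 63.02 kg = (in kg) 87.89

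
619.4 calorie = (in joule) 2592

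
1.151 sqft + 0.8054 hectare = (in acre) 1.99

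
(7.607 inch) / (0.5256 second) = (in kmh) 1.323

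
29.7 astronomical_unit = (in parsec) 0.000144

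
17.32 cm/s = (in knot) 0.3367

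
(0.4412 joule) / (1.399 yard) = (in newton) 0.3449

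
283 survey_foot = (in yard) 94.33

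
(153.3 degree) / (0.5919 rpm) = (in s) 43.17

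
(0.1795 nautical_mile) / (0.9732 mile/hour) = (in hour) 0.2123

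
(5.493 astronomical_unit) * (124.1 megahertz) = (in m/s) 1.02e+20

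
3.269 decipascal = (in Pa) 0.3269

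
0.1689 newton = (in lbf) 0.03797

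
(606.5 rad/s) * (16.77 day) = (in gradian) 5.594e+10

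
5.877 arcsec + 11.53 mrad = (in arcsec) 2384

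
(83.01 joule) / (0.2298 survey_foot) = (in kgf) 120.8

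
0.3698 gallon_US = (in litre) 1.4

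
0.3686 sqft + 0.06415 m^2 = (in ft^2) 1.059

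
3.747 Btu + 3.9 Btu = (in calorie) 1928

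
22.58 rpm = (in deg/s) 135.5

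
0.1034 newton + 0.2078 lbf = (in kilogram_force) 0.1048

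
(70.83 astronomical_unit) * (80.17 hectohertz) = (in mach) 2.495e+14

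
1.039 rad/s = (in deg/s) 59.53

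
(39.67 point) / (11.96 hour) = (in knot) 6.318e-07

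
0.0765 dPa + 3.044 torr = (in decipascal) 4058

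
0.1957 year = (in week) 10.2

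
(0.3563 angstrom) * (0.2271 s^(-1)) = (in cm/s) 8.092e-10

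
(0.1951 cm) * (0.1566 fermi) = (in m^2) 3.055e-19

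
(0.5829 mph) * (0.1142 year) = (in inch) 3.695e+07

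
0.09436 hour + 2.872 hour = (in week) 0.01766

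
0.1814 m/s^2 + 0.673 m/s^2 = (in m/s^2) 0.8544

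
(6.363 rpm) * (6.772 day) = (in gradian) 2.482e+07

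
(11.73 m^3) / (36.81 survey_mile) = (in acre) 4.893e-08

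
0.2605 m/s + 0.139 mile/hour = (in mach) 0.0009475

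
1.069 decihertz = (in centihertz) 10.69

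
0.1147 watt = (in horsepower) 0.0001538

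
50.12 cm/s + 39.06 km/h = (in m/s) 11.35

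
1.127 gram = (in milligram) 1127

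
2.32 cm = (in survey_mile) 1.442e-05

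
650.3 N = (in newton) 650.3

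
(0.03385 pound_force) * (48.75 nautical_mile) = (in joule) 1.359e+04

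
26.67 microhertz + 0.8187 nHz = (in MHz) 2.667e-11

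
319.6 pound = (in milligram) 1.45e+08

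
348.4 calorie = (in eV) 9.098e+21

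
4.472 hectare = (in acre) 11.05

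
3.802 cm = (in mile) 2.362e-05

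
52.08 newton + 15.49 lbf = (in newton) 121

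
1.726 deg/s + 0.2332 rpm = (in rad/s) 0.05455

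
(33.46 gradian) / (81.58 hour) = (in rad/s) 1.79e-06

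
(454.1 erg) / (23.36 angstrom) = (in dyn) 1.944e+09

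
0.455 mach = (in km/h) 557.7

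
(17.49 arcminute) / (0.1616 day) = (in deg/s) 2.088e-05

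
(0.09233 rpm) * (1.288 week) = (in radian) 7532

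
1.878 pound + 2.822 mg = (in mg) 8.518e+05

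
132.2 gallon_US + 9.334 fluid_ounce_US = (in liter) 500.7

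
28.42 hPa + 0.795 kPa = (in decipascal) 3.637e+04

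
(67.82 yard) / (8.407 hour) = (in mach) 6.018e-06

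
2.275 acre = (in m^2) 9207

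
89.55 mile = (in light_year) 1.523e-11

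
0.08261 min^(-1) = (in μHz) 1377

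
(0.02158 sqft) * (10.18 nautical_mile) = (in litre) 3.78e+04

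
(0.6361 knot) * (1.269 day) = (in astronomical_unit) 2.398e-07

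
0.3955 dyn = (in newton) 3.955e-06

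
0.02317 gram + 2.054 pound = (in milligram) 9.317e+05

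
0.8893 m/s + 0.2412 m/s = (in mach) 0.00332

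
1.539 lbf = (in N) 6.846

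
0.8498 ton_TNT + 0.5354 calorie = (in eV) 2.219e+28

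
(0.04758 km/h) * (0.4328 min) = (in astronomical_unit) 2.294e-12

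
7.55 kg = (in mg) 7.55e+06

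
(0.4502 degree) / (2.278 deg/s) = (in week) 3.268e-07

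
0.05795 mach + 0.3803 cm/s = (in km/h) 71.05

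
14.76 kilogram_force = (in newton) 144.7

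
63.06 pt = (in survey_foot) 0.07299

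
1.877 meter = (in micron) 1.877e+06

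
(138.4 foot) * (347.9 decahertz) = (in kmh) 5.283e+05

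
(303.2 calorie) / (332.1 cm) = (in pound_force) 85.87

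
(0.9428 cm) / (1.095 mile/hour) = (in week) 3.185e-08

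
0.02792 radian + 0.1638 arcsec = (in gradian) 1.777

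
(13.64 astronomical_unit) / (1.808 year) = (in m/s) 3.579e+04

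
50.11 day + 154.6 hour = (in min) 8.143e+04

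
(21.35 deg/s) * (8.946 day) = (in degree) 1.65e+07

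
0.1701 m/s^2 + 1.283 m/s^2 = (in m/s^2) 1.453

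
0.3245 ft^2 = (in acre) 7.449e-06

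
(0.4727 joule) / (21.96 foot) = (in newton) 0.07062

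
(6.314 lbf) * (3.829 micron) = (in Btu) 1.019e-07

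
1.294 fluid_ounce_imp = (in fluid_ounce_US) 1.243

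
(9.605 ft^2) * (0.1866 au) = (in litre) 2.491e+13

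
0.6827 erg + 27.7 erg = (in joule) 2.838e-06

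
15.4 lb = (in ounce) 246.4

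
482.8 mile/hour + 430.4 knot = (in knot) 849.9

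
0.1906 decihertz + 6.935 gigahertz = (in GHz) 6.935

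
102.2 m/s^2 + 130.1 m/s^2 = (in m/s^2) 232.3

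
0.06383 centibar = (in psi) 0.009258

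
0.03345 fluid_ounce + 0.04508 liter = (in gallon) 0.01217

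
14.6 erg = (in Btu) 1.384e-09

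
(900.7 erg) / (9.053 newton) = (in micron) 9.949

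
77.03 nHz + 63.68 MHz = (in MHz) 63.68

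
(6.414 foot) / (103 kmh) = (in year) 2.167e-09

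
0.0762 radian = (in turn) 0.01213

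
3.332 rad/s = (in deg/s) 190.9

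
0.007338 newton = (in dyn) 733.8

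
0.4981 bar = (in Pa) 4.981e+04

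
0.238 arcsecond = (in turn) 1.836e-07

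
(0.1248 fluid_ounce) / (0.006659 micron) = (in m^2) 554.3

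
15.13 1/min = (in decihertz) 2.522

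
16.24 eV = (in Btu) 2.466e-21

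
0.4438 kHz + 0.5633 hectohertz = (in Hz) 500.1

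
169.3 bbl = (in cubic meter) 26.92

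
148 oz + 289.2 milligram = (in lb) 9.251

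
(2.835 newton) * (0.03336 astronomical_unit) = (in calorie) 3.382e+09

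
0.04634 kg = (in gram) 46.34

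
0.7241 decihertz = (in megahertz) 7.241e-08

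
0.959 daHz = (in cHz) 959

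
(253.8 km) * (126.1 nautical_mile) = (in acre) 1.465e+07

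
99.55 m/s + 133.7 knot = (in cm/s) 1.683e+04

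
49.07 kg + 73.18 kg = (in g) 1.222e+05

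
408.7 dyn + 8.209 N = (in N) 8.213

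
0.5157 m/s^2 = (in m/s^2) 0.5157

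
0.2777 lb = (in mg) 1.26e+05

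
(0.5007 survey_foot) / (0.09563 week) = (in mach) 7.749e-09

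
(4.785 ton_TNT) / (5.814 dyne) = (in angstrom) 3.443e+24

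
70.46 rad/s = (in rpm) 672.8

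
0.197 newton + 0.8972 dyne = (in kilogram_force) 0.02009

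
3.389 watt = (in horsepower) 0.004545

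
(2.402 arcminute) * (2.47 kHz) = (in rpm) 16.48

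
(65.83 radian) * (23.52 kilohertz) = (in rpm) 1.479e+07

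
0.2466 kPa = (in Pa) 246.6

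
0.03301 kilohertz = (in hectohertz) 0.3301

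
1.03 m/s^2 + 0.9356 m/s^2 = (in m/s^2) 1.966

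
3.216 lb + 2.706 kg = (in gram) 4165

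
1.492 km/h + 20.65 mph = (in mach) 0.02833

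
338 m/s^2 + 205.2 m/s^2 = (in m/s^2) 543.2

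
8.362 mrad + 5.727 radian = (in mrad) 5735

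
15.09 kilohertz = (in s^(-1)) 1.509e+04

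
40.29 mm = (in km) 4.029e-05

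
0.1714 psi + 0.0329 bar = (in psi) 0.6486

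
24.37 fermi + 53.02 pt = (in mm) 18.7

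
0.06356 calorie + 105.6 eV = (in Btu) 0.0002521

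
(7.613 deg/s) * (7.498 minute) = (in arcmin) 2.055e+05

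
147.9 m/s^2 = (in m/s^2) 147.9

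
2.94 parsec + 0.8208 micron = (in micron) 9.072e+22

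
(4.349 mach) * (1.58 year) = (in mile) 4.585e+07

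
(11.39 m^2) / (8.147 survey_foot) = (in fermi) 4.587e+15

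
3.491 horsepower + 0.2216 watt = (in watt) 2603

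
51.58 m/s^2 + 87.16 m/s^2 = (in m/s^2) 138.7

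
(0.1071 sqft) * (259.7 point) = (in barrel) 0.005734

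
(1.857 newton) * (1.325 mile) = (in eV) 2.472e+22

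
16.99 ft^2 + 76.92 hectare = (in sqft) 8.28e+06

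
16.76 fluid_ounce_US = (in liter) 0.4957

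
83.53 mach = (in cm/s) 2.844e+06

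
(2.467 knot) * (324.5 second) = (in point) 1.167e+06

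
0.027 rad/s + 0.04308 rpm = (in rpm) 0.3009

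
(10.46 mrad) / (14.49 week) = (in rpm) 1.14e-08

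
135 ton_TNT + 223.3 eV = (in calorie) 1.35e+11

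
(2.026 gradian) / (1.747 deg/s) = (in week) 1.726e-06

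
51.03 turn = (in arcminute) 1.102e+06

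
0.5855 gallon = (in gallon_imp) 0.4875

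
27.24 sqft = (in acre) 0.0006253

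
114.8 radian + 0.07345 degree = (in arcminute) 3.947e+05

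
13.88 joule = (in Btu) 0.01316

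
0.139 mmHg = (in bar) 0.0001853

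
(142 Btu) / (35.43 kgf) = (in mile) 0.2679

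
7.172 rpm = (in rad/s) 0.7511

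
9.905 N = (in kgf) 1.01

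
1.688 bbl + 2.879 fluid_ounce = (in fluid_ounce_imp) 9448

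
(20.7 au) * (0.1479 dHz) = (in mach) 1.345e+08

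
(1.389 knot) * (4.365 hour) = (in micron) 1.123e+10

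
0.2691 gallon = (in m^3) 0.001019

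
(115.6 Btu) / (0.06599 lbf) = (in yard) 4.544e+05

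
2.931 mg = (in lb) 6.462e-06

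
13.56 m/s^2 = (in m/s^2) 13.56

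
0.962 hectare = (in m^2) 9620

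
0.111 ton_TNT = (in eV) 2.899e+27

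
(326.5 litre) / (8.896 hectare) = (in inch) 0.0001445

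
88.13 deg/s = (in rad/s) 1.538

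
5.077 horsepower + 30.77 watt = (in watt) 3817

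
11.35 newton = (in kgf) 1.157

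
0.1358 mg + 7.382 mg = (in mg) 7.518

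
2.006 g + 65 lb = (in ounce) 1040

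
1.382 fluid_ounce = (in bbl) 0.0002571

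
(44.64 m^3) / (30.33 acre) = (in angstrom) 3.637e+06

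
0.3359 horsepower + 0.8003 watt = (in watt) 251.3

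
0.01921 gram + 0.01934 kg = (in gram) 19.36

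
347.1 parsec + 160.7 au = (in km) 1.071e+16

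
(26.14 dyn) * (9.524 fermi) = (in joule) 2.49e-18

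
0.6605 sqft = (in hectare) 6.136e-06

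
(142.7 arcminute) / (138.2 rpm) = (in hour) 7.967e-07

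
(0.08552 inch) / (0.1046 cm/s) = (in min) 0.03461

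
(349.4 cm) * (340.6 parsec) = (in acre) 9.074e+15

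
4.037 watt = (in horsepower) 0.005414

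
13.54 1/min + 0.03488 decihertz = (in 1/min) 13.75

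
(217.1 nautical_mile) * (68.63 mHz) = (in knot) 5.364e+04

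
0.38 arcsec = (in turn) 2.932e-07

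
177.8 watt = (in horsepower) 0.2384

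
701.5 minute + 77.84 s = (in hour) 11.71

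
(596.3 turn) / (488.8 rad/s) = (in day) 8.872e-05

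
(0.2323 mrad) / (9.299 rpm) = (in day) 2.761e-09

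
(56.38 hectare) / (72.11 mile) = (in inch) 191.3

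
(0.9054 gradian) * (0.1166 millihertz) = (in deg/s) 9.501e-05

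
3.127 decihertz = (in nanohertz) 3.127e+08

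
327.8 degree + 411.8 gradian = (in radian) 12.19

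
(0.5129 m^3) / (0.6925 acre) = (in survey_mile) 1.137e-07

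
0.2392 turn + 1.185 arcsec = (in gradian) 95.68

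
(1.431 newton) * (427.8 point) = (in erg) 2.16e+06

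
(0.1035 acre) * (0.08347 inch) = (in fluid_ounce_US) 3.003e+04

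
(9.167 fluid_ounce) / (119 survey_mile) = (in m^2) 1.416e-09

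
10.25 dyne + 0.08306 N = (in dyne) 8316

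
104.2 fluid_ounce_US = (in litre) 3.082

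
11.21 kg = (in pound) 24.71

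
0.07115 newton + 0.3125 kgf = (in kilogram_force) 0.3198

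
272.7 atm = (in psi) 4008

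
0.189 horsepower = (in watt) 140.9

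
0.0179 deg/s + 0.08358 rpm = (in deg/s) 0.5194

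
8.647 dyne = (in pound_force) 1.944e-05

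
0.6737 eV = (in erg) 1.079e-12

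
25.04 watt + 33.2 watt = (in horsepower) 0.0781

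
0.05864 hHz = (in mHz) 5864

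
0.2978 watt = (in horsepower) 0.0003994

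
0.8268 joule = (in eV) 5.16e+18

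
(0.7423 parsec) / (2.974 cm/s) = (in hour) 2.139e+14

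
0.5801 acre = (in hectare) 0.2348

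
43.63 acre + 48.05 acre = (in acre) 91.68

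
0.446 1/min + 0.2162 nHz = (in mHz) 7.433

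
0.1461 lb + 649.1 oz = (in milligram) 1.847e+07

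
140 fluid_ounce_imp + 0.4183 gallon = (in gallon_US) 1.469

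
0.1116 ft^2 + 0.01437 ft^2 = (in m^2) 0.0117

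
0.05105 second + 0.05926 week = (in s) 3.584e+04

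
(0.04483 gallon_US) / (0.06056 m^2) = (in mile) 1.741e-06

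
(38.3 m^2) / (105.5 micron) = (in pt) 1.029e+09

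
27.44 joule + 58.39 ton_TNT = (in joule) 2.443e+11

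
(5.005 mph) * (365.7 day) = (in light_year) 7.472e-09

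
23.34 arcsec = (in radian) 0.0001132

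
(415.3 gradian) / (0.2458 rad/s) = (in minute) 0.4423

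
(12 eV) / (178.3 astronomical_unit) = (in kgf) 7.35e-33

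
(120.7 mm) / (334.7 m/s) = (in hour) 1.002e-07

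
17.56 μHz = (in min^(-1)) 0.001054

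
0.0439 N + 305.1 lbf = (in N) 1357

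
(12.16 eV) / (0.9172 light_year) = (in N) 2.245e-34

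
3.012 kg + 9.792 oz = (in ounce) 116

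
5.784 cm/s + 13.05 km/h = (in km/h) 13.26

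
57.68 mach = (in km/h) 7.07e+04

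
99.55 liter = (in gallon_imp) 21.9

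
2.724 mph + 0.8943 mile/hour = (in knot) 3.144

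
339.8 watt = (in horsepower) 0.4557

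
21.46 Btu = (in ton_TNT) 5.411e-06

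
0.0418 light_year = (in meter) 3.955e+14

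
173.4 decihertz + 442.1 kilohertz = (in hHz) 4421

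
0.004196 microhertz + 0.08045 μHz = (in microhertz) 0.08465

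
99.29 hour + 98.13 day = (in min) 1.473e+05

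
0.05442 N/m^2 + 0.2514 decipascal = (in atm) 7.852e-07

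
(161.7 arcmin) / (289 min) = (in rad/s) 2.713e-06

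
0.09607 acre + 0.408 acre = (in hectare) 0.204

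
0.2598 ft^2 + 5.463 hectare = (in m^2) 5.463e+04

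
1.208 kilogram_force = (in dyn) 1.185e+06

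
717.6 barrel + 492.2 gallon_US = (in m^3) 116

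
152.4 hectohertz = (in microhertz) 1.524e+10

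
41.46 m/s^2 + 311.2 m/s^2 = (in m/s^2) 352.7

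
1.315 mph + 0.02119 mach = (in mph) 17.45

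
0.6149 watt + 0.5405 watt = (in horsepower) 0.001549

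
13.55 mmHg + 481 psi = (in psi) 481.3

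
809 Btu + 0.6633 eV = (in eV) 5.327e+24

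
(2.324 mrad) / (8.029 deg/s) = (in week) 2.742e-08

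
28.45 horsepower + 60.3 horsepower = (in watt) 6.618e+04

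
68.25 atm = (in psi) 1003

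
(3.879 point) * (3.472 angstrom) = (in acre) 1.174e-16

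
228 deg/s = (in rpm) 38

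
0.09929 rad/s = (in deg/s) 5.689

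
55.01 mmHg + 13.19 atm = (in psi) 194.9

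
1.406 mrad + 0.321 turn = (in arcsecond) 4.163e+05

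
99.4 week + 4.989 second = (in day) 695.8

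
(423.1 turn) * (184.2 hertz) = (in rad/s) 4.897e+05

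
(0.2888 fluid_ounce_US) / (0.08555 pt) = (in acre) 6.993e-05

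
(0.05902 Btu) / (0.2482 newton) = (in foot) 823.1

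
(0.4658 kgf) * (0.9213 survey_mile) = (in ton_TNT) 1.619e-06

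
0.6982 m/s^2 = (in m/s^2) 0.6982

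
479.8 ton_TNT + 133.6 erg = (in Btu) 1.903e+09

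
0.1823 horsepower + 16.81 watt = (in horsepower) 0.2048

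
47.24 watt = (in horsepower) 0.06335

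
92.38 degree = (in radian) 1.612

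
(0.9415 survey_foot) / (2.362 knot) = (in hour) 6.56e-05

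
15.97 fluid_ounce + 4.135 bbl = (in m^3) 0.6579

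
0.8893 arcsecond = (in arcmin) 0.01482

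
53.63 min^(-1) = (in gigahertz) 8.938e-10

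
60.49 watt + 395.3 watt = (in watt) 455.8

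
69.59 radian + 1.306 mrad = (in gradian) 4430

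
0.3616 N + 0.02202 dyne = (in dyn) 3.616e+04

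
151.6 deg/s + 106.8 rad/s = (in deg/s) 6271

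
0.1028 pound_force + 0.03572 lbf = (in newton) 0.6162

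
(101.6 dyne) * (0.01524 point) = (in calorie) 1.306e-09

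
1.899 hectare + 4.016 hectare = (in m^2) 5.915e+04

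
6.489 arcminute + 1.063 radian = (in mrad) 1065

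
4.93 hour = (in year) 0.0005628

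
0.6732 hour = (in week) 0.004007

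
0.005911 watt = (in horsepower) 7.927e-06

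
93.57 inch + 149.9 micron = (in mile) 0.001477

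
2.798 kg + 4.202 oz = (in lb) 6.431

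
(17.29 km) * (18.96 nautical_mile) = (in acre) 1.5e+05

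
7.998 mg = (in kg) 7.998e-06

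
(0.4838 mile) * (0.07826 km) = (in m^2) 6.093e+04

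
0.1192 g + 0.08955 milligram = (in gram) 0.1193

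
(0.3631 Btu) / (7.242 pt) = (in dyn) 1.499e+10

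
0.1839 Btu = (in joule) 194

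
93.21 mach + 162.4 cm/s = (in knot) 6.17e+04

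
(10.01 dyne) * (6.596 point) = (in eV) 1.454e+12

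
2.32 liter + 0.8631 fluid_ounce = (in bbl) 0.01475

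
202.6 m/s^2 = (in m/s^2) 202.6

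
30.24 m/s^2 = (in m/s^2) 30.24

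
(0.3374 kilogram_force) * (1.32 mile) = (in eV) 4.387e+22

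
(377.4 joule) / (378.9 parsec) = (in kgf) 3.292e-18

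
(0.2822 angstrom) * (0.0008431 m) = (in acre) 5.879e-18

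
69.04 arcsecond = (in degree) 0.01918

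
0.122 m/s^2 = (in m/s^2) 0.122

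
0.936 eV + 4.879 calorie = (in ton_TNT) 4.879e-09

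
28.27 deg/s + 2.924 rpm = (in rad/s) 0.7996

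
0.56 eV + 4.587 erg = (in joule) 4.587e-07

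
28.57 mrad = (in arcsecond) 5893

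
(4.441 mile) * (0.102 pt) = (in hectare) 2.572e-05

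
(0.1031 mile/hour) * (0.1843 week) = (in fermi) 5.137e+18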